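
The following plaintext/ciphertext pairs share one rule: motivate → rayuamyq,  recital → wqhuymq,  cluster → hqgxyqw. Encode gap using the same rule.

lmu

The shift depends on letter class: consonant m→r is +5, but vowel o→a is +12. Vowels shift forward by 12 and consonants shift forward by 5.
On gap: g(cons)+5=l, a(vowel)+12=m, p(cons)+5=u.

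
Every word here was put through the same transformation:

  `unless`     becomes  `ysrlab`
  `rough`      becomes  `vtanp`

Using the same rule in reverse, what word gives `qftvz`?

manor

In unless: u→y is +4, n→s is +5, l→r is +6, e→l is +7 — the shift increases by 1 each position. The shift increases by 1 at each position, starting from +4: 4, 5, 6, ….
Undoing it on qftvz: q−4=m, f−5=a, t−6=n, v−7=o, z−8=r.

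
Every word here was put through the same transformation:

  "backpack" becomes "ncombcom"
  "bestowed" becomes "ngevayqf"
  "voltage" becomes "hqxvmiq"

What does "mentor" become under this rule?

ygzvat

Shifts by position in backpack: pos 0: b→n (+12), pos 1: a→c (+2), pos 2: c→o (+12), pos 3: k→m (+2) — repeating every 2. The shifts repeat in a cycle of length 2: positions 0,1,… shift by +12, +2, then the pattern repeats.
Applying it to mentor: m+12=y, e+2=g, n+12=z, t+2=v, o+12=a, r+2=t.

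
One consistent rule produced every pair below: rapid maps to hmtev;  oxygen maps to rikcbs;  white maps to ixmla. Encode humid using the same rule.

hmqyl

The output letters match the input read backwards, each shifted +4: rapid reversed is dipar. The word is reversed, then every letter is shifted forward by 4.
For humid: reverse → dimuh; then shift: d+4=h, i+4=m, m+4=q, u+4=y, h+4=l.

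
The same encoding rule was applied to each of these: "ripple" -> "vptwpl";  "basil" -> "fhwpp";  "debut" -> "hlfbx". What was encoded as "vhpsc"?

rally

Shifts by position in ripple: pos 0: r→v (+4), pos 1: i→p (+7), pos 2: p→t (+4), pos 3: p→w (+7) — repeating every 2. It's a Vigenère-style cipher with numeric key [4,7]: position i shifts by key[i mod 2].
Decoding vhpsc: v−4=r, h−7=a, p−4=l, s−7=l, c−4=y.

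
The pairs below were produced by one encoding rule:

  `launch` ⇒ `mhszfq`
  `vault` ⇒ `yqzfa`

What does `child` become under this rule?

iqnmh

The word is reversed, then every letter is shifted forward by 5.
For child: reverse → dlihc; then shift: d+5=i, l+5=q, i+5=n, h+5=m, c+5=h.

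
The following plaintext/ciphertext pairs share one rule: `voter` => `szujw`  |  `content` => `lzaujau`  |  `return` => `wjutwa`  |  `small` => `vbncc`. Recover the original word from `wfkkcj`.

v(21)→s(18) and o(14)→z(25) fit y≡25x+13 (mod 26); the inverse of 25 mod 26 is 25. This is an affine cipher: with a=0,…,z=25, each position x becomes (25x+13) mod 26.
Reversing it on wfkkcj: w(22)→25·(22−13)≡17=r; f(5)→25·(5−13)≡8=i; k(10)→25·(10−13)≡3=d; k(10)→25·(10−13)≡3=d; c(2)→25·(2−13)≡11=l; j(9)→25·(9−13)≡4=e (all mod 26).

riddle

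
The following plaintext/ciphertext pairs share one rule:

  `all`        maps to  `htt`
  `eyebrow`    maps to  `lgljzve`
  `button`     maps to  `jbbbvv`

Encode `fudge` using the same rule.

The shift depends on letter class: consonant l→t is +8, but vowel a→h is +7. Vowels shift forward by 7 and consonants shift forward by 8.
On fudge: f(cons)+8=n, u(vowel)+7=b, d(cons)+8=l, g(cons)+8=o, e(vowel)+7=l.

nblol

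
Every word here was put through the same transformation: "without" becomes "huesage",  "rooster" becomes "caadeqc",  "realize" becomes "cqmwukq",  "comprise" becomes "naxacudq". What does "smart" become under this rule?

dxmce

The shift depends on letter class: consonant w→h is +11, but vowel i→u is +12. Vowels shift forward by 12 and consonants shift forward by 11.
For smart: s(cons)+11=d, m(cons)+11=x, a(vowel)+12=m, r(cons)+11=c, t(cons)+11=e.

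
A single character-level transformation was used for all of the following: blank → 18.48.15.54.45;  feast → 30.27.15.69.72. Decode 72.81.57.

The formula is n = 3×(alphabet index, a=1) + 12.
Decoding 72.81.57: 72→(72−12)÷3=20=t, 81→(81−12)÷3=23=w, 57→(57−12)÷3=15=o.

two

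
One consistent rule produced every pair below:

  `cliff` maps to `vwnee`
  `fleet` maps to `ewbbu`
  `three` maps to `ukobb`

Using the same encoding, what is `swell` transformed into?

rdbww

Each letter's alphabet position (a=0..z=25) is mapped through 3·x+15 mod 26 — an affine cipher.
For swell: s(18)→3·18+15≡17=r; w(22)→3·22+15≡3=d; e(4)→3·4+15≡1=b; l(11)→3·11+15≡22=w; l(11)→3·11+15≡22=w (all mod 26).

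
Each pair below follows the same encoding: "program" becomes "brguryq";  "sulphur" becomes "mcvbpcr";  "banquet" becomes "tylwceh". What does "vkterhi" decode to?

liberty

Each letter's alphabet position (a=0..z=25) is mapped through 21·x+24 mod 26 — an affine cipher.
Reversing it on vkterhi: v(21)→5·(21−24)≡11=l; k(10)→5·(10−24)≡8=i; t(19)→5·(19−24)≡1=b; e(4)→5·(4−24)≡4=e; r(17)→5·(17−24)≡17=r; h(7)→5·(7−24)≡19=t; i(8)→5·(8−24)≡24=y (all mod 26).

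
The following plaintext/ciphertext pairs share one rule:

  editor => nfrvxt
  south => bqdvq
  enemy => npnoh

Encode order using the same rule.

A repeating key of period 2 is used — shifts +9, +2 over and over.
For order: o+9=x, r+2=t, d+9=m, e+2=g, r+9=a.

xtmga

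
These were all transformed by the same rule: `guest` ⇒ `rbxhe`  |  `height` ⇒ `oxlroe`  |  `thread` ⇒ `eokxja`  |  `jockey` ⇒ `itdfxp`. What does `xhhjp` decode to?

essay

g(6)→r(17) and u(20)→b(1) fit y≡23x+9 (mod 26); the inverse of 23 mod 26 is 17. Treating letters as 0–25, the rule is x ↦ 23x + 9 (mod 26).
Undoing it on xhhjp: x(23)→17·(23−9)≡4=e; h(7)→17·(7−9)≡18=s; h(7)→17·(7−9)≡18=s; j(9)→17·(9−9)≡0=a; p(15)→17·(15−9)≡24=y (all mod 26).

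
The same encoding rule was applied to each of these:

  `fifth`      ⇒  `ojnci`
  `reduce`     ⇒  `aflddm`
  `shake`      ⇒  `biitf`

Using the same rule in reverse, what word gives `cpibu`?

toast

Shifts by position in fifth: pos 0: f→o (+9), pos 1: i→j (+1), pos 2: f→n (+8), pos 3: t→c (+9), pos 4: h→i (+1) — repeating every 3. It's a Vigenère-style cipher with numeric key [9,1,8]: position i shifts by key[i mod 3].
Decoding cpibu: c−9=t, p−1=o, i−8=a, b−9=s, u−1=t.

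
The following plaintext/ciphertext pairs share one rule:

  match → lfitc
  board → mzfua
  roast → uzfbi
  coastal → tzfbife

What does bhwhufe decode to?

several

m(12)→l(11) and a(0)→f(5) fit y≡7x+5 (mod 26); the inverse of 7 mod 26 is 15. This is an affine cipher: with a=0,…,z=25, each position x becomes (7x+5) mod 26.
Reversing it on bhwhufe: b(1)→15·(1−5)≡18=s; h(7)→15·(7−5)≡4=e; w(22)→15·(22−5)≡21=v; h(7)→15·(7−5)≡4=e; u(20)→15·(20−5)≡17=r; f(5)→15·(5−5)≡0=a; e(4)→15·(4−5)≡11=l (all mod 26).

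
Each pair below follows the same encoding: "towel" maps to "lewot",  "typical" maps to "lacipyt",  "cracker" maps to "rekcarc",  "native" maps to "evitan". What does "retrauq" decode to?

quarter

It's just the letters in reverse order.
Decoding retrauq: then reverse → quarter.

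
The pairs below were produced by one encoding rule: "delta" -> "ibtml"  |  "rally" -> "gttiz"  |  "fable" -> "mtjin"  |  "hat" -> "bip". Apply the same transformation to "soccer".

zmkkwa

Two steps: reverse the string, then apply a Caesar shift of +8.
Applying it to soccer: reverse → reccos; then shift: r+8=z, e+8=m, c+8=k, c+8=k, o+8=w, s+8=a.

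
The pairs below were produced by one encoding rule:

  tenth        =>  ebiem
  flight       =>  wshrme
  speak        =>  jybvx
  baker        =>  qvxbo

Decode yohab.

prize

This is an affine cipher: with a=0,…,z=25, each position x becomes (21x+21) mod 26.
Decoding yohab: y(24)→5·(24−21)≡15=p; o(14)→5·(14−21)≡17=r; h(7)→5·(7−21)≡8=i; a(0)→5·(0−21)≡25=z; b(1)→5·(1−21)≡4=e (all mod 26).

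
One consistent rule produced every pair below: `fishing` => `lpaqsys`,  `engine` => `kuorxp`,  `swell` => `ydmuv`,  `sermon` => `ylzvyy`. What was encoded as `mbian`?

In fishing: f→l is +6, i→p is +7, s→a is +8, h→q is +9 — the shift increases by 1 each position. The shift increases by 1 at each position, starting from +6: 6, 7, 8, ….
Decoding mbian: m−6=g, b−7=u, i−8=a, a−9=r, n−10=d.

guard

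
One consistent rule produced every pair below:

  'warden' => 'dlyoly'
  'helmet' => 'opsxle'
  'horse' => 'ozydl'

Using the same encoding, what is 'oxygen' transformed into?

It's a Vigenère-style cipher with numeric key [7,11]: position i shifts by key[i mod 2].
Applying it to oxygen: o+7=v, x+11=i, y+7=f, g+11=r, e+7=l, n+11=y.

vifrly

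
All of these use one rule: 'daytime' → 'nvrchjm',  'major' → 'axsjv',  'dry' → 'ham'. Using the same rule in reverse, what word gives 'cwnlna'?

The output letters match the input read backwards, each shifted +9: daytime reversed is emityad. Two steps: reverse the string, then apply a Caesar shift of +9.
Undoing it on cwnlna: shift back: c−9=t, w−9=n, n−9=e, l−9=c, n−9=e, a−9=r → tnecer; then reverse → recent.

recent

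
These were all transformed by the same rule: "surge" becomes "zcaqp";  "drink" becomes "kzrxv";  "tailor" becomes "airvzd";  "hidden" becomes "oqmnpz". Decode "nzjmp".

Each letter shifts forward by (position + 7), i.e. 7, 8, 9, … — the shift grows by one for each successive letter.
Reversing it on nzjmp: n−7=g, z−8=r, j−9=a, m−10=c, p−11=e.

grace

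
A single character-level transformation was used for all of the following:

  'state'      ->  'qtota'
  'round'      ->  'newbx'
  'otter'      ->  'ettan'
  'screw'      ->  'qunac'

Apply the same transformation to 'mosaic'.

yeqomu

s(18)→q(16) and t(19)→t(19) fit y≡3x+14 (mod 26); the inverse of 3 mod 26 is 9. Treating letters as 0–25, the rule is x ↦ 3x + 14 (mod 26).
On mosaic: m(12)→3·12+14≡24=y; o(14)→3·14+14≡4=e; s(18)→3·18+14≡16=q; a(0)→3·0+14≡14=o; i(8)→3·8+14≡12=m; c(2)→3·2+14≡20=u (all mod 26).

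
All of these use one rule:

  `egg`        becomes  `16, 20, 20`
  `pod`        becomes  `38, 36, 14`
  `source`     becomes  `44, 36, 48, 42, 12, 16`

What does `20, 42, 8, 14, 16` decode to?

e(#5)→16 and g(#7)→20: differences scale by 2, so n = 2·pos + 6. Each letter becomes 2×(its alphabet position, a=1..z=26) + 6.
Reversing it on 20, 42, 8, 14, 16: 20→(20−6)÷2=7=g, 42→(42−6)÷2=18=r, 8→(8−6)÷2=1=a, 14→(14−6)÷2=4=d, 16→(16−6)÷2=5=e.

grade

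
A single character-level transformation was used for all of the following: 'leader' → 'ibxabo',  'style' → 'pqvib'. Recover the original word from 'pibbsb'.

Compare letters: l→i is +23, e→b is +23, a→x is +23 — a constant shift. This is a Caesar cipher with shift 23.
Undoing it on pibbsb: p−23=s, i−23=l, b−23=e, b−23=e, s−23=v, b−23=e.

sleeve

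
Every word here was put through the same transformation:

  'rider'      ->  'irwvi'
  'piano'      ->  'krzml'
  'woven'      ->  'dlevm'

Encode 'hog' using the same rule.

Each pair mirrors across the alphabet (r↔i, i↔r, d↔w): positions sum to 25. Each letter is replaced by its mirror in the alphabet: a↔z, b↔y, c↔x, and so on (the Atbash cipher).
On hog: h↔s, o↔l, g↔t.

slt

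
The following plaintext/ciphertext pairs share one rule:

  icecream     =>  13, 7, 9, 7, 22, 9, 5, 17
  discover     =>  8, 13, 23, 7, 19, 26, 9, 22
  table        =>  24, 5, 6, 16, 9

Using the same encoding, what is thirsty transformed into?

24, 12, 13, 22, 23, 24, 29

The number is (letter's place in the alphabet, a=1) + 4.
On thirsty: t=20→24, h=8→12, i=9→13, r=18→22, s=19→23, t=20→24, y=25→29.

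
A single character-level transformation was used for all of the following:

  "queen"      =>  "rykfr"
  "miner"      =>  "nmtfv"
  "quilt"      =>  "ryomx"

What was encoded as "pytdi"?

Shifts by position in queen: pos 0: q→r (+1), pos 1: u→y (+4), pos 2: e→k (+6), pos 3: e→f (+1), pos 4: n→r (+4) — repeating every 3. It's a Vigenère-style cipher with numeric key [1,4,6]: position i shifts by key[i mod 3].
Decoding pytdi: p−1=o, y−4=u, t−6=n, d−1=c, i−4=e.

ounce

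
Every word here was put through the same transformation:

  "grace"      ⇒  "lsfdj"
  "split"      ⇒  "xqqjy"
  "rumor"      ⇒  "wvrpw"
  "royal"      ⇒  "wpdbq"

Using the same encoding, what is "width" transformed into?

bjium

Shifts by position in grace: pos 0: g→l (+5), pos 1: r→s (+1), pos 2: a→f (+5), pos 3: c→d (+1) — repeating every 2. A repeating key of period 2 is used — shifts +5, +1 over and over.
For width: w+5=b, i+1=j, d+5=i, t+1=u, h+5=m.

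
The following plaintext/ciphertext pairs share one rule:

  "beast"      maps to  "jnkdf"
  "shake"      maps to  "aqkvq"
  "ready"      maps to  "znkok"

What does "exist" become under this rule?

mgsdf

In beast: b→j is +8, e→n is +9, a→k is +10, s→d is +11 — the shift increases by 1 each position. Each letter shifts forward by (position + 8), i.e. 8, 9, 10, … — the shift grows by one for each successive letter.
On exist: e+8=m, x+9=g, i+10=s, s+11=d, t+12=f.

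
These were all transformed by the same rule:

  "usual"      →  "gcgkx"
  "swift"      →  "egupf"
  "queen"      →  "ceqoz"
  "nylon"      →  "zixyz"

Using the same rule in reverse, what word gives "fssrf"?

Shifts by position in usual: pos 0: u→g (+12), pos 1: s→c (+10), pos 2: u→g (+12), pos 3: a→k (+10) — repeating every 2. It's a Vigenère-style cipher with numeric key [12,10]: position i shifts by key[i mod 2].
Reversing it on fssrf: f−12=t, s−10=i, s−12=g, r−10=h, f−12=t.

tight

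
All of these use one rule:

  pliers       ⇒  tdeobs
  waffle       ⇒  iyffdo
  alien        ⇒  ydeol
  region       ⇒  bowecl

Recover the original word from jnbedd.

thrill

p(15)→t(19) and l(11)→d(3) fit y≡17x+24 (mod 26); the inverse of 17 mod 26 is 23. Treating letters as 0–25, the rule is x ↦ 17x + 24 (mod 26).
Reversing it on jnbedd: j(9)→23·(9−24)≡19=t; n(13)→23·(13−24)≡7=h; b(1)→23·(1−24)≡17=r; e(4)→23·(4−24)≡8=i; d(3)→23·(3−24)≡11=l; d(3)→23·(3−24)≡11=l (all mod 26).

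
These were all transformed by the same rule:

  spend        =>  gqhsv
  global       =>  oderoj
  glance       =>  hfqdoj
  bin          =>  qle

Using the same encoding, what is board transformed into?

The output letters match the input read backwards, each shifted +3: spend reversed is dneps. Read the word backwards and shift each letter +3.
On board: reverse → draob; then shift: d+3=g, r+3=u, a+3=d, o+3=r, b+3=e.

gudre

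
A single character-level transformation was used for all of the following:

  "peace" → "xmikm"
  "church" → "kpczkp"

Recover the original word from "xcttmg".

Every letter moves 8 places later in the alphabet, wrapping around z→a.
Reversing it on xcttmg: x−8=p, c−8=u, t−8=l, t−8=l, m−8=e, g−8=y.

pulley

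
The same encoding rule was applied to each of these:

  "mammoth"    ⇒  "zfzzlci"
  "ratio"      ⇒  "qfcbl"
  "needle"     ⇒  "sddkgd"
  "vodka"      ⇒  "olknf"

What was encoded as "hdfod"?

This is an affine cipher: with a=0,…,z=25, each position x becomes (19x+5) mod 26.
Reversing it on hdfod: h(7)→11·(7−5)≡22=w; d(3)→11·(3−5)≡4=e; f(5)→11·(5−5)≡0=a; o(14)→11·(14−5)≡21=v; d(3)→11·(3−5)≡4=e (all mod 26).

weave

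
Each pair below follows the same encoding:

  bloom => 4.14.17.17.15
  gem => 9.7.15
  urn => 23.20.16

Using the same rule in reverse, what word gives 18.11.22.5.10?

pitch

Letters become their 1-based position plus 2 (so a→3, b→4, …).
Reversing it on 18.11.22.5.10: 18→(18−2)÷1=16=p, 11→(11−2)÷1=9=i, 22→(22−2)÷1=20=t, 5→(5−2)÷1=3=c, 10→(10−2)÷1=8=h.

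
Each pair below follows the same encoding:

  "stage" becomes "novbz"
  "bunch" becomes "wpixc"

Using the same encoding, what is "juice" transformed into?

epdxz

Compare letters: s→n is +21, t→o is +21, a→v is +21 — a constant shift. This is a Caesar cipher with shift 21.
Applying it to juice: j+21=e, u+21=p, i+21=d, c+21=x, e+21=z.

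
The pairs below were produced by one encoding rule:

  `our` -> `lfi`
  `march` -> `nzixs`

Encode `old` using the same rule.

This is the alphabet-reversal cipher (Atbash): a becomes z, b becomes y, etc.
On old: o↔l, l↔o, d↔w.

low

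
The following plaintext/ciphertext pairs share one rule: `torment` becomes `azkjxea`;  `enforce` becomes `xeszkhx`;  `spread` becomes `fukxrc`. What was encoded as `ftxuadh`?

t(19)→a(0) and o(14)→z(25) fit y≡21x+17 (mod 26); the inverse of 21 mod 26 is 5. This is an affine cipher: with a=0,…,z=25, each position x becomes (21x+17) mod 26.
Reversing it on ftxuadh: f(5)→5·(5−17)≡18=s; t(19)→5·(19−17)≡10=k; x(23)→5·(23−17)≡4=e; u(20)→5·(20−17)≡15=p; a(0)→5·(0−17)≡19=t; d(3)→5·(3−17)≡8=i; h(7)→5·(7−17)≡2=c (all mod 26).

skeptic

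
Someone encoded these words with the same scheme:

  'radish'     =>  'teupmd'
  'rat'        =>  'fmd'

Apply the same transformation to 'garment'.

Read the word backwards and shift each letter +12.
On garment: reverse → tnemrag; then shift: t+12=f, n+12=z, e+12=q, m+12=y, r+12=d, a+12=m, g+12=s.

fzqydms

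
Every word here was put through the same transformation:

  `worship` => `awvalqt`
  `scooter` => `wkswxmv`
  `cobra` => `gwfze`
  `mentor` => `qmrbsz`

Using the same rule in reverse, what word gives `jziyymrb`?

frequent

Shifts by position in worship: pos 0: w→a (+4), pos 1: o→w (+8), pos 2: r→v (+4), pos 3: s→a (+8) — repeating every 2. A repeating key of period 2 is used — shifts +4, +8 over and over.
Reversing it on jziyymrb: j−4=f, z−8=r, i−4=e, y−8=q, y−4=u, m−8=e, r−4=n, b−8=t.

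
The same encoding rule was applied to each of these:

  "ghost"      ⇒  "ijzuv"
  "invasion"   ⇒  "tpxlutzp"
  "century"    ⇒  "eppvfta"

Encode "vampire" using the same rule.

Vowels shift forward by 11 and consonants shift forward by 2.
On vampire: v(cons)+2=x, a(vowel)+11=l, m(cons)+2=o, p(cons)+2=r, i(vowel)+11=t, r(cons)+2=t, e(vowel)+11=p.

xlorttp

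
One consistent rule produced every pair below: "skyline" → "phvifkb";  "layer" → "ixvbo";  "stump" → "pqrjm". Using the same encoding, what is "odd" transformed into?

laa

It's a constant shift of +23 (ROT23).
Applying it to odd: o+23=l, d+23=a, d+23=a.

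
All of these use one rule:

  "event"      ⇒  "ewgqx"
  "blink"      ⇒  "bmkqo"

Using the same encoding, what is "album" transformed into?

In event: e→e is +0, v→w is +1, e→g is +2, n→q is +3 — the shift increases by 1 each position. The shift increases by 1 at each position, starting from +0: 0, 1, 2, ….
For album: a+0=a, l+1=m, b+2=d, u+3=x, m+4=q.

amdxq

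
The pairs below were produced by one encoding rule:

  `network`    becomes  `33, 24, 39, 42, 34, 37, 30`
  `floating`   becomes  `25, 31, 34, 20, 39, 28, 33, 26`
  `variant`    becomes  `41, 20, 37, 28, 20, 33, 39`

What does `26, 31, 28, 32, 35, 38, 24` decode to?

The number is (letter's place in the alphabet, a=1) + 19.
Reversing it on 26, 31, 28, 32, 35, 38, 24: 26→(26−19)÷1=7=g, 31→(31−19)÷1=12=l, 28→(28−19)÷1=9=i, 32→(32−19)÷1=13=m, 35→(35−19)÷1=16=p, 38→(38−19)÷1=19=s, 24→(24−19)÷1=5=e.

glimpse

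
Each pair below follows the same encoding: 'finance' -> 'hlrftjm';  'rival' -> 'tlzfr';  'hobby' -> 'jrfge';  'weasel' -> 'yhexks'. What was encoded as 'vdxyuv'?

In finance: f→h is +2, i→l is +3, n→r is +4, a→f is +5 — the shift increases by 1 each position. Each letter shifts forward by (position + 2), i.e. 2, 3, 4, … — the shift grows by one for each successive letter.
Decoding vdxyuv: v−2=t, d−3=a, x−4=t, y−5=t, u−6=o, v−7=o.

tattoo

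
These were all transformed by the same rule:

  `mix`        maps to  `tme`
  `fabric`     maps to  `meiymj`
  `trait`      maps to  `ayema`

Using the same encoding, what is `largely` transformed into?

The shift depends on letter class: consonant m→t is +7, but vowel i→m is +4. Two shifts are in play — +4 for a/e/i/o/u, +7 for every other letter.
Applying it to largely: l(cons)+7=s, a(vowel)+4=e, r(cons)+7=y, g(cons)+7=n, e(vowel)+4=i, l(cons)+7=s, y(cons)+7=f.

seynisf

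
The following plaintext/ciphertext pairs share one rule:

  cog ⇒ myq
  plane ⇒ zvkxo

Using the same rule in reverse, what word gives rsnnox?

Compare letters: c→m is +10, o→y is +10, g→q is +10 — a constant shift. Each letter is shifted forward by 10 in the alphabet (a Caesar shift of +10).
Undoing it on rsnnox: r−10=h, s−10=i, n−10=d, n−10=d, o−10=e, x−10=n.

hidden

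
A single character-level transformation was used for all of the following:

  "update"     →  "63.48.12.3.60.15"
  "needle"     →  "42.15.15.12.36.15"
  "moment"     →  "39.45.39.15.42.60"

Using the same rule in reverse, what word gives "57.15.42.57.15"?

u(#21)→63 and p(#16)→48: differences scale by 3, so n = 3·pos + 0. With a=1..z=26, the number is 3·pos.
Undoing it on 57.15.42.57.15: 57→(57−0)÷3=19=s, 15→(15−0)÷3=5=e, 42→(42−0)÷3=14=n, 57→(57−0)÷3=19=s, 15→(15−0)÷3=5=e.

sense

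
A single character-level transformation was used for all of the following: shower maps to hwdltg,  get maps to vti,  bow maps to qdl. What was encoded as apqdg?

labor

Compare letters: s→h is +15, h→w is +15, o→d is +15 — a constant shift. This is a Caesar cipher with shift 15.
Undoing it on apqdg: a−15=l, p−15=a, q−15=b, d−15=o, g−15=r.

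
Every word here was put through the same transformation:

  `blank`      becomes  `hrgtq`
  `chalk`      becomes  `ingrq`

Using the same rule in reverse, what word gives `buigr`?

vocal

Compare letters: b→h is +6, l→r is +6, a→g is +6 — a constant shift. Every letter moves 6 places later in the alphabet, wrapping around z→a.
Reversing it on buigr: b−6=v, u−6=o, i−6=c, g−6=a, r−6=l.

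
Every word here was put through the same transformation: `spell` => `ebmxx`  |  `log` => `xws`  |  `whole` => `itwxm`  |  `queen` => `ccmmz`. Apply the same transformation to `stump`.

efcyb

The shift depends on letter class: consonant s→e is +12, but vowel e→m is +8. Two shifts are in play — +8 for a/e/i/o/u, +12 for every other letter.
On stump: s(cons)+12=e, t(cons)+12=f, u(vowel)+8=c, m(cons)+12=y, p(cons)+12=b.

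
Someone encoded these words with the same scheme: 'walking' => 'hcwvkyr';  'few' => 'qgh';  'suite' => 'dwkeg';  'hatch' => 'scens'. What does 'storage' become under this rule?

deqccrg

Two shifts are in play — +2 for a/e/i/o/u, +11 for every other letter.
On storage: s(cons)+11=d, t(cons)+11=e, o(vowel)+2=q, r(cons)+11=c, a(vowel)+2=c, g(cons)+11=r, e(vowel)+2=g.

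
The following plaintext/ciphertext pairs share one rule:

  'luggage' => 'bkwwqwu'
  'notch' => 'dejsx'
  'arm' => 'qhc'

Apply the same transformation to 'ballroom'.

rqbbheec

It's a constant shift of +16 (ROT16).
On ballroom: b+16=r, a+16=q, l+16=b, l+16=b, r+16=h, o+16=e, o+16=e, m+16=c.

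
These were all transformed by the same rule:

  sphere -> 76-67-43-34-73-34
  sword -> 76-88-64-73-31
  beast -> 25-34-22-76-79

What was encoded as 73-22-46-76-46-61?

Each letter becomes 3×(its alphabet position, a=1..z=26) + 19.
Decoding 73-22-46-76-46-61: 73→(73−19)÷3=18=r, 22→(22−19)÷3=1=a, 46→(46−19)÷3=9=i, 76→(76−19)÷3=19=s, 46→(46−19)÷3=9=i, 61→(61−19)÷3=14=n.

raisin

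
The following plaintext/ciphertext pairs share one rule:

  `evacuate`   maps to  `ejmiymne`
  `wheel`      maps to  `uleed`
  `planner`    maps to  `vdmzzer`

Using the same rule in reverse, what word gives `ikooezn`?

e(4)→e(4) and v(21)→j(9) fit y≡11x+12 (mod 26); the inverse of 11 mod 26 is 19. Treating letters as 0–25, the rule is x ↦ 11x + 12 (mod 26).
Reversing it on ikooezn: i(8)→19·(8−12)≡2=c; k(10)→19·(10−12)≡14=o; o(14)→19·(14−12)≡12=m; o(14)→19·(14−12)≡12=m; e(4)→19·(4−12)≡4=e; z(25)→19·(25−12)≡13=n; n(13)→19·(13−12)≡19=t (all mod 26).

comment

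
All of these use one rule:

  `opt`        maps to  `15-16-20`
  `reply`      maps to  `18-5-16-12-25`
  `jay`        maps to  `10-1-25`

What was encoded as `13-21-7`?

Letters become their 1-indexed alphabet positions: a=1 … z=26.
Reversing it on 13-21-7: 13=m, 21=u, 7=g.

mug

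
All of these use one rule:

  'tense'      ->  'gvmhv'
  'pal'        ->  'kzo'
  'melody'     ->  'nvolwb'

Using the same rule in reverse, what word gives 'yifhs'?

brush

Letters are reflected about the middle of the alphabet (position → 25−position): Atbash.
Decoding yifhs: y↔b, i↔r, f↔u, h↔s, s↔h.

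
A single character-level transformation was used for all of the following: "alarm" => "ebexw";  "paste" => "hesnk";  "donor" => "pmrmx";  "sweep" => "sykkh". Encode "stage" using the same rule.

a(0)→e(4) and l(11)→b(1) fit y≡21x+4 (mod 26); the inverse of 21 mod 26 is 5. Each letter's alphabet position (a=0..z=25) is mapped through 21·x+4 mod 26 — an affine cipher.
On stage: s(18)→21·18+4≡18=s; t(19)→21·19+4≡13=n; a(0)→21·0+4≡4=e; g(6)→21·6+4≡0=a; e(4)→21·4+4≡10=k (all mod 26).

sneak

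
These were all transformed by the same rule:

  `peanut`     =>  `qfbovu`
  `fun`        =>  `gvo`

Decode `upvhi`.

Every letter moves 1 place later in the alphabet, wrapping around z→a.
Reversing it on upvhi: u−1=t, p−1=o, v−1=u, h−1=g, i−1=h.

tough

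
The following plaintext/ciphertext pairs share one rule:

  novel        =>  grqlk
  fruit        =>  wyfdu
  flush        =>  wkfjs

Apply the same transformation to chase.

n(13)→g(6) and o(14)→r(17) fit y≡11x+19 (mod 26); the inverse of 11 mod 26 is 19. This is an affine cipher: with a=0,…,z=25, each position x becomes (11x+19) mod 26.
For chase: c(2)→11·2+19≡15=p; h(7)→11·7+19≡18=s; a(0)→11·0+19≡19=t; s(18)→11·18+19≡9=j; e(4)→11·4+19≡11=l (all mod 26).

pstjl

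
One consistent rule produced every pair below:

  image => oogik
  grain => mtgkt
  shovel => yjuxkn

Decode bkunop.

violin

It's a Vigenère-style cipher with numeric key [6,2]: position i shifts by key[i mod 2].
Reversing it on bkunop: b−6=v, k−2=i, u−6=o, n−2=l, o−6=i, p−2=n.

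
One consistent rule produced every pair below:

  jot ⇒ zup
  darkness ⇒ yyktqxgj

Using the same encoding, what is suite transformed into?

The output letters match the input read backwards, each shifted +6: jot reversed is toj. Read the word backwards and shift each letter +6.
On suite: reverse → etius; then shift: e+6=k, t+6=z, i+6=o, u+6=a, s+6=y.

kzoay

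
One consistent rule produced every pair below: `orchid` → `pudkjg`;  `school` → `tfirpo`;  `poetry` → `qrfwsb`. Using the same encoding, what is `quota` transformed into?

rxpwb

It's a Vigenère-style cipher with numeric key [1,3]: position i shifts by key[i mod 2].
On quota: q+1=r, u+3=x, o+1=p, t+3=w, a+1=b.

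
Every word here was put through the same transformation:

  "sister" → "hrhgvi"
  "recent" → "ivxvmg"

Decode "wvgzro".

detail

Each pair mirrors across the alphabet (s↔h, i↔r, s↔h): positions sum to 25. Letters are reflected about the middle of the alphabet (position → 25−position): Atbash.
Reversing it on wvgzro: w↔d, v↔e, g↔t, z↔a, r↔i, o↔l.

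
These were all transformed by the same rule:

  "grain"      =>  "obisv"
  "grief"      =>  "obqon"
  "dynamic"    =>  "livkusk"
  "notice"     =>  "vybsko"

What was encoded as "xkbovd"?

Shifts by position in grain: pos 0: g→o (+8), pos 1: r→b (+10), pos 2: a→i (+8), pos 3: i→s (+10) — repeating every 2. It's a Vigenère-style cipher with numeric key [8,10]: position i shifts by key[i mod 2].
Decoding xkbovd: x−8=p, k−10=a, b−8=t, o−10=e, v−8=n, d−10=t.

patent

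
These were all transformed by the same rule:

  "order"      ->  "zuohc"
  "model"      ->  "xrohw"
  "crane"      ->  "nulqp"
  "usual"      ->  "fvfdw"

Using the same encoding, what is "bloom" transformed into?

A repeating key of period 2 is used — shifts +11, +3 over and over.
Applying it to bloom: b+11=m, l+3=o, o+11=z, o+3=r, m+11=x.

mozrx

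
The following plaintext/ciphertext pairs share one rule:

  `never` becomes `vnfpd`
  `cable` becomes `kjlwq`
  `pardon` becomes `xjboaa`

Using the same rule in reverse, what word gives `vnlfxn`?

nebula

In never: n→v is +8, e→n is +9, v→f is +10, e→p is +11 — the shift increases by 1 each position. Letter i (0-indexed) is shifted by i+8, so successive shifts are 8, 9, 10, ….
Reversing it on vnlfxn: v−8=n, n−9=e, l−10=b, f−11=u, x−12=l, n−13=a.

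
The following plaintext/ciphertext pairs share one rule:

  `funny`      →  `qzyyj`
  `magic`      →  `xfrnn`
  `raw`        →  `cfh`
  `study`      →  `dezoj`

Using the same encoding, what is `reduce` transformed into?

cjoznj

The shift depends on letter class: consonant f→q is +11, but vowel u→z is +5. Two shifts are in play — +5 for a/e/i/o/u, +11 for every other letter.
On reduce: r(cons)+11=c, e(vowel)+5=j, d(cons)+11=o, u(vowel)+5=z, c(cons)+11=n, e(vowel)+5=j.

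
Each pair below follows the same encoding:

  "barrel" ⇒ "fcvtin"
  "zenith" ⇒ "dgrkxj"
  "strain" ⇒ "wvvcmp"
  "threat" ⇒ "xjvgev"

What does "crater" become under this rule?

Shifts by position in barrel: pos 0: b→f (+4), pos 1: a→c (+2), pos 2: r→v (+4), pos 3: r→t (+2) — repeating every 2. A repeating key of period 2 is used — shifts +4, +2 over and over.
On crater: c+4=g, r+2=t, a+4=e, t+2=v, e+4=i, r+2=t.

gtevit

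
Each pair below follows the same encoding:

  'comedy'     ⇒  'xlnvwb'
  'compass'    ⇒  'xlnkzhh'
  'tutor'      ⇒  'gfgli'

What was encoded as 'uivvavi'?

Each pair mirrors across the alphabet (c↔x, o↔l, m↔n): positions sum to 25. Each letter is replaced by its mirror in the alphabet: a↔z, b↔y, c↔x, and so on (the Atbash cipher).
Decoding uivvavi: u↔f, i↔r, v↔e, v↔e, a↔z, v↔e, i↔r.

freezer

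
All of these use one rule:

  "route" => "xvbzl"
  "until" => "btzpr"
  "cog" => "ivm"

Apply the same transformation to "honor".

nvtvx

The shift depends on letter class: consonant r→x is +6, but vowel o→v is +7. Two shifts are in play — +7 for a/e/i/o/u, +6 for every other letter.
Applying it to honor: h(cons)+6=n, o(vowel)+7=v, n(cons)+6=t, o(vowel)+7=v, r(cons)+6=x.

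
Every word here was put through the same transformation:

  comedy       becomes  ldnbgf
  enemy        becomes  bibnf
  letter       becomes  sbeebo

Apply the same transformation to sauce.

c(2)→l(11) and o(14)→d(3) fit y≡21x+21 (mod 26); the inverse of 21 mod 26 is 5. Treating letters as 0–25, the rule is x ↦ 21x + 21 (mod 26).
On sauce: s(18)→21·18+21≡9=j; a(0)→21·0+21≡21=v; u(20)→21·20+21≡25=z; c(2)→21·2+21≡11=l; e(4)→21·4+21≡1=b (all mod 26).

jvzlb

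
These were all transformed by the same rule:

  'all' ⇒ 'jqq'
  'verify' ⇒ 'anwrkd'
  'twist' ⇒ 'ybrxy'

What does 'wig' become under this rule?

brl

The shift depends on letter class: consonant l→q is +5, but vowel a→j is +9. The rule splits by letter class: vowels +9, consonants +5.
On wig: w(cons)+5=b, i(vowel)+9=r, g(cons)+5=l.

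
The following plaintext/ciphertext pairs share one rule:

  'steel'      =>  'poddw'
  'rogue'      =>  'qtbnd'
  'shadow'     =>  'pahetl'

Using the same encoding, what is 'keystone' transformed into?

xdjpotud

s(18)→p(15) and t(19)→o(14) fit y≡25x+7 (mod 26); the inverse of 25 mod 26 is 25. Treating letters as 0–25, the rule is x ↦ 25x + 7 (mod 26).
Applying it to keystone: k(10)→25·10+7≡23=x; e(4)→25·4+7≡3=d; y(24)→25·24+7≡9=j; s(18)→25·18+7≡15=p; t(19)→25·19+7≡14=o; o(14)→25·14+7≡19=t; n(13)→25·13+7≡20=u; e(4)→25·4+7≡3=d (all mod 26).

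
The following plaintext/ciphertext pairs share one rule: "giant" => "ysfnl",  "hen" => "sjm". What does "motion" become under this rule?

The output letters match the input read backwards, each shifted +5: giant reversed is tnaig. The word is reversed, then every letter is shifted forward by 5.
For motion: reverse → noitom; then shift: n+5=s, o+5=t, i+5=n, t+5=y, o+5=t, m+5=r.

stnytr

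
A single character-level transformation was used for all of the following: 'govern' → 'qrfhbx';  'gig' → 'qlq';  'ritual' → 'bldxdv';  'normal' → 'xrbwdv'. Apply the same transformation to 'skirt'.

culbd

The shift depends on letter class: consonant g→q is +10, but vowel o→r is +3. Vowels shift forward by 3 and consonants shift forward by 10.
On skirt: s(cons)+10=c, k(cons)+10=u, i(vowel)+3=l, r(cons)+10=b, t(cons)+10=d.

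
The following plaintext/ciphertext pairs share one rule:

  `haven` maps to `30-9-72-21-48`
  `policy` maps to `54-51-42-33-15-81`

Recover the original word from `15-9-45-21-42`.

camel

h(#8)→30 and a(#1)→9: differences scale by 3, so n = 3·pos + 6. With a=1..z=26, the number is 3·pos + 6.
Decoding 15-9-45-21-42: 15→(15−6)÷3=3=c, 9→(9−6)÷3=1=a, 45→(45−6)÷3=13=m, 21→(21−6)÷3=5=e, 42→(42−6)÷3=12=l.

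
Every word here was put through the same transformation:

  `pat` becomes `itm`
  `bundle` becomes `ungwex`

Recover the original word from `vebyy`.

cliff

Compare letters: p→i is +19, a→t is +19, t→m is +19 — a constant shift. This is a Caesar cipher with shift 19.
Undoing it on vebyy: v−19=c, e−19=l, b−19=i, y−19=f, y−19=f.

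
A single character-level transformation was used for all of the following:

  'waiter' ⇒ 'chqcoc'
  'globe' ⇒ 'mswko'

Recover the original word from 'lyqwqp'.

fringe

In waiter: w→c is +6, a→h is +7, i→q is +8, t→c is +9 — the shift increases by 1 each position. Letter i (0-indexed) is shifted by i+6, so successive shifts are 6, 7, 8, ….
Reversing it on lyqwqp: l−6=f, y−7=r, q−8=i, w−9=n, q−10=g, p−11=e.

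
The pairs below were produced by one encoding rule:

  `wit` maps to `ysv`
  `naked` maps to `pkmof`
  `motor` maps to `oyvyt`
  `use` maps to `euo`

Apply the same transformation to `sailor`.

uksnyt

The shift depends on letter class: consonant w→y is +2, but vowel i→s is +10. Vowels shift forward by 10 and consonants shift forward by 2.
For sailor: s(cons)+2=u, a(vowel)+10=k, i(vowel)+10=s, l(cons)+2=n, o(vowel)+10=y, r(cons)+2=t.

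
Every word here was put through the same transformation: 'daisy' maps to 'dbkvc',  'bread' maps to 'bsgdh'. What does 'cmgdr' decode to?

clean

In daisy: d→d is +0, a→b is +1, i→k is +2, s→v is +3 — the shift increases by 1 each position. Letter i (0-indexed) is shifted by i+0, so successive shifts are 0, 1, 2, ….
Reversing it on cmgdr: c−0=c, m−1=l, g−2=e, d−3=a, r−4=n.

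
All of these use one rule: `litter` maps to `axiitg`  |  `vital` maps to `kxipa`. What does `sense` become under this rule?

htcht

Compare letters: l→a is +15, i→x is +15, t→i is +15 — a constant shift. Each letter is shifted forward by 15 in the alphabet (a Caesar shift of +15).
For sense: s+15=h, e+15=t, n+15=c, s+15=h, e+15=t.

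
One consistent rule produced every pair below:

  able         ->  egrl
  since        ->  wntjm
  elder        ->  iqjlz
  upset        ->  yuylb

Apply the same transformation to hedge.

In able: a→e is +4, b→g is +5, l→r is +6, e→l is +7 — the shift increases by 1 each position. Each letter shifts forward by (position + 4), i.e. 4, 5, 6, … — the shift grows by one for each successive letter.
For hedge: h+4=l, e+5=j, d+6=j, g+7=n, e+8=m.

ljjnm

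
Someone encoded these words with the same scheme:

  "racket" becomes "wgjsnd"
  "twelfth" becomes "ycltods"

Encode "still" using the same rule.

Letter i (0-indexed) is shifted by i+5, so successive shifts are 5, 6, 7, ….
Applying it to still: s+5=x, t+6=z, i+7=p, l+8=t, l+9=u.

xzptu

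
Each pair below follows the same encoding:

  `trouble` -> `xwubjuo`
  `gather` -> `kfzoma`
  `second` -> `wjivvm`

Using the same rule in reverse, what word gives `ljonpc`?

height

In trouble: t→x is +4, r→w is +5, o→u is +6, u→b is +7 — the shift increases by 1 each position. Each letter shifts forward by (position + 4), i.e. 4, 5, 6, … — the shift grows by one for each successive letter.
Decoding ljonpc: l−4=h, j−5=e, o−6=i, n−7=g, p−8=h, c−9=t.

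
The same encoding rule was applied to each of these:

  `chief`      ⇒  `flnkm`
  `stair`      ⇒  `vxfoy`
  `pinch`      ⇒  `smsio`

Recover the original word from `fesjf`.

Each letter shifts forward by (position + 3), i.e. 3, 4, 5, … — the shift grows by one for each successive letter.
Decoding fesjf: f−3=c, e−4=a, s−5=n, j−6=d, f−7=y.

candy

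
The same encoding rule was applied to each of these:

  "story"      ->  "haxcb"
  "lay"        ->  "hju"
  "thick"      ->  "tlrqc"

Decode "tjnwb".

Read the word backwards and shift each letter +9.
Undoing it on tjnwb: shift back: t−9=k, j−9=a, n−9=e, w−9=n, b−9=s → kaens; then reverse → sneak.

sneak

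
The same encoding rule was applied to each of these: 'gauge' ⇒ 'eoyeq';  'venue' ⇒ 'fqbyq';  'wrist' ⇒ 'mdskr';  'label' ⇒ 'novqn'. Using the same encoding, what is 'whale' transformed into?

Treating letters as 0–25, the rule is x ↦ 7x + 14 (mod 26).
For whale: w(22)→7·22+14≡12=m; h(7)→7·7+14≡11=l; a(0)→7·0+14≡14=o; l(11)→7·11+14≡13=n; e(4)→7·4+14≡16=q (all mod 26).

mlonq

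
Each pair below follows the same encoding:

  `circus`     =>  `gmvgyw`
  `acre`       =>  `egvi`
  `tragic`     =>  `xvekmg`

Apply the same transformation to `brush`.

Compare letters: c→g is +4, i→m is +4, r→v is +4 — a constant shift. It's a constant shift of +4 (ROT4).
For brush: b+4=f, r+4=v, u+4=y, s+4=w, h+4=l.

fvywl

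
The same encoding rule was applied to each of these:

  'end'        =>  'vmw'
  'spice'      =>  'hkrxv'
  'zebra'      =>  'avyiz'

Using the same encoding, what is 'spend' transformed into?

Each letter is replaced by its mirror in the alphabet: a↔z, b↔y, c↔x, and so on (the Atbash cipher).
On spend: s↔h, p↔k, e↔v, n↔m, d↔w.

hkvmw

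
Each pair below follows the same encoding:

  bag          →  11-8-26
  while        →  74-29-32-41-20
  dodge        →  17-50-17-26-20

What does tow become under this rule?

65-50-74

b(#2)→11 and a(#1)→8: differences scale by 3, so n = 3·pos + 5. Each letter becomes 3×(its alphabet position, a=1..z=26) + 5.
On tow: t=20→65, o=15→50, w=23→74.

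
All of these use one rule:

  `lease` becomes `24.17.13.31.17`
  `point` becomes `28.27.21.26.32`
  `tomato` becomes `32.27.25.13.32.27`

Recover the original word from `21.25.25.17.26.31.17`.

The number is (letter's place in the alphabet, a=1) + 12.
Reversing it on 21.25.25.17.26.31.17: 21→(21−12)÷1=9=i, 25→(25−12)÷1=13=m, 25→(25−12)÷1=13=m, 17→(17−12)÷1=5=e, 26→(26−12)÷1=14=n, 31→(31−12)÷1=19=s, 17→(17−12)÷1=5=e.

immense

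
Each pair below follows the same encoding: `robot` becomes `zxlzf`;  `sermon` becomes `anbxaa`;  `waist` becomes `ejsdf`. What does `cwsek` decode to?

In robot: r→z is +8, o→x is +9, b→l is +10, o→z is +11 — the shift increases by 1 each position. The shift increases by 1 at each position, starting from +8: 8, 9, 10, ….
Decoding cwsek: c−8=u, w−9=n, s−10=i, e−11=t, k−12=y.

unity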